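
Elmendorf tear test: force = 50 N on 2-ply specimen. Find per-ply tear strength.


Formula: Per-ply strength = Total force / Number of plies
Per-ply = 50 N / 2
Per-ply = 25 N

25 N


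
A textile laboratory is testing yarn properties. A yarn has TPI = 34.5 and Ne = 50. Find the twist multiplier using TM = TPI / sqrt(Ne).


Formula: TM = TPI / sqrt(Ne)
Step 1: sqrt(Ne) = sqrt(50) = 7.0711
Step 2: TM = 34.5 / 7.0711 = 4.88

4.88 TM


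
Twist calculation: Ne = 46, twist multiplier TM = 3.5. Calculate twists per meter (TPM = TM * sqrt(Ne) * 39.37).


Formula: TPM = TM * sqrt(Ne) * 39.37
Step 1: sqrt(Ne) = sqrt(46) = 6.7823
Step 2: TM * sqrt(Ne) = 3.5 * 6.7823 = 23.7381
Step 3: TPM = 23.7381 * 39.37 = 935 twists/m

935 twists/m


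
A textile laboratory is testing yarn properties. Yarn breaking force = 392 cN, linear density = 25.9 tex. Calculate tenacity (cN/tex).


Formula: Tenacity = Breaking force / Linear density
Tenacity = 392 cN / 25.9 tex
Tenacity = 15.14 cN/tex

15.14 cN/tex


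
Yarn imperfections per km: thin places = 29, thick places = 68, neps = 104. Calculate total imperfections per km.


Formula: Total = thin places + thick places + neps
Total = 29 + 68 + 104
Total = 201 imperfections/km

201 imperfections/km


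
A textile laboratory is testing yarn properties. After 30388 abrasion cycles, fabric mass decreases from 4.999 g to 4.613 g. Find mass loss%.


Formula: Mass loss% = ((m_before - m_after) / m_before) * 100
Step 1: Mass loss = 4.999 - 4.613 = 0.386 g
Step 2: Ratio = 0.386 / 4.999 = 0.0772154
Step 3: Mass loss% = 0.0772154 * 100 = 7.72154% ≈ 7.72%

7.72%


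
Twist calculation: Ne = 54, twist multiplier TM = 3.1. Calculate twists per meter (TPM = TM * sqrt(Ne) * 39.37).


Formula: TPM = TM * sqrt(Ne) * 39.37
Step 1: sqrt(Ne) = sqrt(54) = 7.3485
Step 2: TM * sqrt(Ne) = 3.1 * 7.3485 = 22.7804
Step 3: TPM = 22.7804 * 39.37 = 897 twists/m

897 twists/m


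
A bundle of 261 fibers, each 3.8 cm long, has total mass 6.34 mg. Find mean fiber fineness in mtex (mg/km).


Formula: fineness (mtex) = mass (mg) / total length (km) = (mass_mg / total_length_m) * 1000
Step 1: Convert fiber length: 3.8 cm = 0.038 m
Step 2: Total fiber length = 261 * 0.038 = 9.918 m
Step 3: Linear density = 6.34 mg / 9.918 m = 0.6392 mg/m
Step 4: fineness = 0.6392 * 1000 = 639.2 mtex

639.2 mtex


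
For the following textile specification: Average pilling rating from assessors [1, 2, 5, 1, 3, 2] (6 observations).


Formula: Mean = sum / count
Sum = 1 + 2 + 5 + 1 + 3 + 2 = 14
Mean = 14 / 6 = 2.3

2.3


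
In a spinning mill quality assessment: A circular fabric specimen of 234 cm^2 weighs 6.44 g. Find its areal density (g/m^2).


Formula: GSM = mass_g / area_m2
Step 1: Convert area: 234 cm^2 = 234 / 10000 = 0.0234 m^2
Step 2: GSM = 6.44 g / 0.0234 m^2 = 275.2 g/m^2

275.2 g/m^2


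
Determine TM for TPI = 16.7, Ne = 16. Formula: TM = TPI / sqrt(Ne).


Formula: TM = TPI / sqrt(Ne)
Step 1: sqrt(Ne) = sqrt(16) = 4
Step 2: TM = 16.7 / 4 = 4.18

4.18 TM


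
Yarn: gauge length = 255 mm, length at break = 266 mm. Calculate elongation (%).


Formula: Elongation (%) = ((L_break - L0) / L0) * 100
Step 1: Extension = 266 - 255 = 11 mm
Step 2: Elongation = (11 / 255) * 100
Step 3: Elongation = 0.043137 * 100 = 4.3137% ≈ 4.3%

4.3%


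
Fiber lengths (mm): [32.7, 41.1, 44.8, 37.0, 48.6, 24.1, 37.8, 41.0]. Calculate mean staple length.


Formula: Mean = sum of lengths / count
Sum = 32.7 + 41.1 + 44.8 + 37.0 + 48.6 + 24.1 + 37.8 + 41.0
Sum = 307.1 mm
Mean = 307.1 / 8 = 38.39 mm

38.39 mm


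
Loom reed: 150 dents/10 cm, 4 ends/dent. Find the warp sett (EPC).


Formula: EPC = (dents per 10 cm * ends per dent) / 10
Step 1: Total ends per 10 cm = 150 * 4 = 600
Step 2: EPC = 600 / 10 = 60.0 ends/cm

60.0 ends/cm


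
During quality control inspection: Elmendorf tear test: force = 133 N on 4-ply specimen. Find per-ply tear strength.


Formula: Per-ply strength = Total force / Number of plies
Per-ply = 133 N / 4
Per-ply = 33.25 N

33.25 N


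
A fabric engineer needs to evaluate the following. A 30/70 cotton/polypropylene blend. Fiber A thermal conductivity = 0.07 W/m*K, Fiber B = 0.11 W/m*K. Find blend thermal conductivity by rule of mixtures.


Formula: Blend property = (fraction_A * property_A) + (fraction_B * property_B)
Step 1: Contribution A = 30/100 * 0.07 W/m*K = 0.021 W/m*K
Step 2: Contribution B = 70/100 * 0.11 W/m*K = 0.077 W/m*K
Step 3: Blend thermal conductivity = 0.021 + 0.077 = 0.098 W/m*K

0.098 W/m*K


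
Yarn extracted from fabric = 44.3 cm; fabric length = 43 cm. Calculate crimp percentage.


Formula: Crimp% = ((L_yarn - L_fabric) / L_fabric) * 100
Step 1: Extension = 44.3 - 43 = 1.3 cm
Step 2: Crimp% = (1.3 / 43) * 100
Step 3: Crimp% = 0.030233 * 100 = 3.0233% ≈ 3.0%

3.0%


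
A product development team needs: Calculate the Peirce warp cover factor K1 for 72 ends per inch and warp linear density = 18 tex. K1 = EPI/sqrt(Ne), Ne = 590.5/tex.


Formula: K1 = EPI / sqrt(Ne), with Ne = 590.5 / tex_warp
Step 1: Ne = 590.5 / 18 = 32.806
Step 2: sqrt(Ne) = sqrt(32.806) = 5.7277
Step 3: K1 = 72 / 5.7277 = 12.6

12.6


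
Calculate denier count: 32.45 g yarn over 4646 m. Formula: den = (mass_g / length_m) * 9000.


Formula: den = (mass_g / length_m) * 9000
Substituting: den = (32.45 / 4646) * 9000
Intermediate: 32.45 / 4646 = 0.0069845 g/m
den = 0.0069845 * 9000 = 62.9 denier

62.9 denier


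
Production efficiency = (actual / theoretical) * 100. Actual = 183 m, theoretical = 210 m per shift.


Formula: Efficiency% = (Actual output / Theoretical output) * 100
Efficiency% = (183 / 210) * 100
Efficiency% = 0.871429 * 100 = 87.1429% ≈ 87.1%

87.1%


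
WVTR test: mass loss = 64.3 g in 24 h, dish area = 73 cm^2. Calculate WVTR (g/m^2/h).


Formula: WVTR = mass_loss / (area * time)
Step 1: Convert area: 73 cm^2 = 0.0073 m^2
Step 2: WVTR = 64.3 g / (0.0073 m^2 * 24 h)
Step 3: WVTR = 64.3 / 0.1752 = 367.0 g/m^2/h

367.0 g/m^2/h


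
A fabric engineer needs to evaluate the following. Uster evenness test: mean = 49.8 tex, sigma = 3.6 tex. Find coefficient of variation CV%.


Formula: CV% = (standard deviation / mean) * 100
Step 1: Ratio = 3.6 / 49.8 = 0.072289
Step 2: CV% = 0.072289 * 100 = 7.2289% ≈ 7.2%

7.2%


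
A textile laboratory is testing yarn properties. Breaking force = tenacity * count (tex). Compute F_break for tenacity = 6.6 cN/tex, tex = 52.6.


Formula: Breaking force = Tenacity * Linear density
F = 6.6 cN/tex * 52.6 tex
F = 347.16 cN

347.16 cN


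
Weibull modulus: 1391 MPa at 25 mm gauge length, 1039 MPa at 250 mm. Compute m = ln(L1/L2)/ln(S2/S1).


Formula: m = ln(L1/L2) / ln(S2/S1)
Step 1: ln(L1/L2) = ln(25/250) = -2.30259
Step 2: S2/S1 = 1039/1391 = 0.74694
Step 3: ln(S2/S1) = ln(0.74694) = -0.29177
Step 4: m = -2.30259 / -0.29177 = 7.89

7.89 (Weibull m)


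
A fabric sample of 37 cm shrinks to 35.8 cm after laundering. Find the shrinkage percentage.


Formula: Shrinkage% = ((L_before - L_after) / L_before) * 100
Step 1: Shrinkage = 37 - 35.8 = 1.2 cm
Step 2: Shrinkage% = (1.2 / 37) * 100
Step 3: Shrinkage% = 0.032432 * 100 = 3.2432% ≈ 3.2%

3.2%


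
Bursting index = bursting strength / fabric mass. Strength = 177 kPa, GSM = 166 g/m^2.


Formula: Bursting Index = Bursting Strength / Fabric GSM
BI = 177 kPa / 166 g/m^2
BI = 1.066 kPa/(g/m^2)

1.066 kPa/(g/m^2)


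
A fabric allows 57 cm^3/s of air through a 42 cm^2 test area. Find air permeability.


Formula: Air Permeability = Airflow / Test Area
AP = 57 cm^3/s / 42 cm^2
AP = 1.4 cm^3/s/cm^2

1.4 cm^3/s/cm^2


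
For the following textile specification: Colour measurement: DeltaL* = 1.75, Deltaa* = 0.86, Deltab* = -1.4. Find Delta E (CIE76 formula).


Formula: Delta E = sqrt(dL*^2 + da*^2 + db*^2)
Step 1: dL*^2 = 1.75^2 = 3.0625
Step 2: da*^2 = 0.86^2 = 0.7396
Step 3: db*^2 = (-1.4)^2 = 1.96
Step 4: Sum = 3.0625 + 0.7396 + 1.96 = 5.7621
Step 5: Delta E = sqrt(5.7621) = 2.4

2.4 Delta E


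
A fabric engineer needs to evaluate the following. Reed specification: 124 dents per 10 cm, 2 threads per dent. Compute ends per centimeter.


Formula: EPC = (dents per 10 cm * ends per dent) / 10
Step 1: Total ends per 10 cm = 124 * 2 = 248
Step 2: EPC = 248 / 10 = 24.8 ends/cm

24.8 ends/cm


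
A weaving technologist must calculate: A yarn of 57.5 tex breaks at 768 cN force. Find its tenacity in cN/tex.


Formula: Tenacity = Breaking force / Linear density
Tenacity = 768 cN / 57.5 tex
Tenacity = 13.36 cN/tex

13.36 cN/tex


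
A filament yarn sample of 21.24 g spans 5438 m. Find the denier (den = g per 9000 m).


Formula: den = (mass_g / length_m) * 9000
Substituting: den = (21.24 / 5438) * 9000
Intermediate: 21.24 / 5438 = 0.00390585 g/m
den = 0.00390585 * 9000 = 35.2 denier

35.2 denier


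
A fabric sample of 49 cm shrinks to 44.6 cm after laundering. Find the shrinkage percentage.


Formula: Shrinkage% = ((L_before - L_after) / L_before) * 100
Step 1: Shrinkage = 49 - 44.6 = 4.4 cm
Step 2: Shrinkage% = (4.4 / 49) * 100
Step 3: Shrinkage% = 0.089796 * 100 = 8.9796% ≈ 9.0%

9.0%


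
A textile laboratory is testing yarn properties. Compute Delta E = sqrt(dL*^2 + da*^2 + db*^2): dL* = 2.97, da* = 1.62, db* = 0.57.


Formula: Delta E = sqrt(dL*^2 + da*^2 + db*^2)
Step 1: dL*^2 = 2.97^2 = 8.8209
Step 2: da*^2 = 1.62^2 = 2.6244
Step 3: db*^2 = 0.57^2 = 0.3249
Step 4: Sum = 8.8209 + 2.6244 + 0.3249 = 11.7702
Step 5: Delta E = sqrt(11.7702) = 3.43

3.43 Delta E


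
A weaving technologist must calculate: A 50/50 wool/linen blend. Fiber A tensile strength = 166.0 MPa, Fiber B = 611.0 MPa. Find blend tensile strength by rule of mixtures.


Formula: Blend property = (fraction_A * property_A) + (fraction_B * property_B)
Step 1: Contribution A = 50/100 * 166.0 MPa = 83.0 MPa
Step 2: Contribution B = 50/100 * 611.0 MPa = 305.5 MPa
Step 3: Blend tensile strength = 83.0 + 305.5 = 388.5 MPa

388.5 MPa


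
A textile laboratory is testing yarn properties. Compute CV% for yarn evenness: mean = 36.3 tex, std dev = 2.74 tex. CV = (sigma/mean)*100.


Formula: CV% = (standard deviation / mean) * 100
Step 1: Ratio = 2.74 / 36.3 = 0.075482
Step 2: CV% = 0.075482 * 100 = 7.5482% ≈ 7.5%

7.5%


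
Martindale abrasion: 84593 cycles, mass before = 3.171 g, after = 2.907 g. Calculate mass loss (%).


Formula: Mass loss% = ((m_before - m_after) / m_before) * 100
Step 1: Mass loss = 3.171 - 2.907 = 0.264 g
Step 2: Ratio = 0.264 / 3.171 = 0.0832545
Step 3: Mass loss% = 0.0832545 * 100 = 8.32545% ≈ 8.33%

8.33%


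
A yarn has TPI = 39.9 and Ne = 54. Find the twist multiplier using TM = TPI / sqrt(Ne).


Formula: TM = TPI / sqrt(Ne)
Step 1: sqrt(Ne) = sqrt(54) = 7.3485
Step 2: TM = 39.9 / 7.3485 = 5.43

5.43 TM


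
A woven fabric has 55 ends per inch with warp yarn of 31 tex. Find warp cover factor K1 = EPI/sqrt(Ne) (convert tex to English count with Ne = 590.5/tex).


Formula: K1 = EPI / sqrt(Ne), with Ne = 590.5 / tex_warp
Step 1: Ne = 590.5 / 31 = 19.048
Step 2: sqrt(Ne) = sqrt(19.048) = 4.3644
Step 3: K1 = 55 / 4.3644 = 12.6

12.6


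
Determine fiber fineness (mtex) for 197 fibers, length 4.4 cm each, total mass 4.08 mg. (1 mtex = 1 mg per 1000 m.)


Formula: fineness (mtex) = mass (mg) / total length (km) = (mass_mg / total_length_m) * 1000
Step 1: Convert fiber length: 4.4 cm = 0.044 m
Step 2: Total fiber length = 197 * 0.044 = 8.668 m
Step 3: Linear density = 4.08 mg / 8.668 m = 0.4707 mg/m
Step 4: fineness = 0.4707 * 1000 = 470.7 mtex

470.7 mtex


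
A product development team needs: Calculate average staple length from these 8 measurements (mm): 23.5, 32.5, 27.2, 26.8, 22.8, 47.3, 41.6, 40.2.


Formula: Mean = sum of lengths / count
Sum = 23.5 + 32.5 + 27.2 + 26.8 + 22.8 + 47.3 + 41.6 + 40.2
Sum = 261.9 mm
Mean = 261.9 / 8 = 32.74 mm

32.74 mm


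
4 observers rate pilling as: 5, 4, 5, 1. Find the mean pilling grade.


Formula: Mean = sum / count
Sum = 5 + 4 + 5 + 1 = 15
Mean = 15 / 4 = 3.8

3.8


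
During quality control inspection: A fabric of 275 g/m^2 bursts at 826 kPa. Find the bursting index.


Formula: Bursting Index = Bursting Strength / Fabric GSM
BI = 826 kPa / 275 g/m^2
BI = 3.004 kPa/(g/m^2)

3.004 kPa/(g/m^2)


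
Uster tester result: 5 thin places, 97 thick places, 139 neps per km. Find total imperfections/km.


Formula: Total = thin places + thick places + neps
Total = 5 + 97 + 139
Total = 241 imperfections/km

241 imperfections/km


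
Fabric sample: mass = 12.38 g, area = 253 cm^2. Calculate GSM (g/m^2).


Formula: GSM = mass_g / area_m2
Step 1: Convert area: 253 cm^2 = 253 / 10000 = 0.0253 m^2
Step 2: GSM = 12.38 g / 0.0253 m^2 = 489.3 g/m^2

489.3 g/m^2


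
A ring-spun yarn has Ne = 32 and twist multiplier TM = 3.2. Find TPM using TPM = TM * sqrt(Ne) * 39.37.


Formula: TPM = TM * sqrt(Ne) * 39.37
Step 1: sqrt(Ne) = sqrt(32) = 5.6569
Step 2: TM * sqrt(Ne) = 3.2 * 5.6569 = 18.1021
Step 3: TPM = 18.1021 * 39.37 = 713 twists/m

713 twists/m


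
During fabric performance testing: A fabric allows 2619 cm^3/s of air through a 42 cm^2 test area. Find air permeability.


Formula: Air Permeability = Airflow / Test Area
AP = 2619 cm^3/s / 42 cm^2
AP = 62.4 cm^3/s/cm^2

62.4 cm^3/s/cm^2


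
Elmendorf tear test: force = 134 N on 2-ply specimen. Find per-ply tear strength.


Formula: Per-ply strength = Total force / Number of plies
Per-ply = 134 N / 2
Per-ply = 67 N

67 N


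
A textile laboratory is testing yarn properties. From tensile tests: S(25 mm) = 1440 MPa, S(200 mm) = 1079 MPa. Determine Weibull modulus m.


Formula: m = ln(L1/L2) / ln(S2/S1)
Step 1: ln(L1/L2) = ln(25/200) = -2.07944
Step 2: S2/S1 = 1079/1440 = 0.74931
Step 3: ln(S2/S1) = ln(0.74931) = -0.28860
Step 4: m = -2.07944 / -0.28860 = 7.21

7.21 (Weibull m)


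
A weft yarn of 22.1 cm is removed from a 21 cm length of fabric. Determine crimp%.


Formula: Crimp% = ((L_yarn - L_fabric) / L_fabric) * 100
Step 1: Extension = 22.1 - 21 = 1.1 cm
Step 2: Crimp% = (1.1 / 21) * 100
Step 3: Crimp% = 0.052381 * 100 = 5.2381% ≈ 5.2%

5.2%


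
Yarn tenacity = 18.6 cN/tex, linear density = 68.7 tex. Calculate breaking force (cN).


Formula: Breaking force = Tenacity * Linear density
F = 18.6 cN/tex * 68.7 tex
F = 1277.82 cN

1277.82 cN


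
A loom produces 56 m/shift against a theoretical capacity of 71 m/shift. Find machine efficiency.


Formula: Efficiency% = (Actual output / Theoretical output) * 100
Efficiency% = (56 / 71) * 100
Efficiency% = 0.788732 * 100 = 78.8732% ≈ 78.9%

78.9%


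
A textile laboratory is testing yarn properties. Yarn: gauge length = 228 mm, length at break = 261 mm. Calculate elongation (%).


Formula: Elongation (%) = ((L_break - L0) / L0) * 100
Step 1: Extension = 261 - 228 = 33 mm
Step 2: Elongation = (33 / 228) * 100
Step 3: Elongation = 0.144737 * 100 = 14.4737% ≈ 14.5%

14.5%


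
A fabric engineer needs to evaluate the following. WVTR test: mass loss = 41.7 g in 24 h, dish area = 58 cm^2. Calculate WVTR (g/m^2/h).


Formula: WVTR = mass_loss / (area * time)
Step 1: Convert area: 58 cm^2 = 0.0058 m^2
Step 2: WVTR = 41.7 g / (0.0058 m^2 * 24 h)
Step 3: WVTR = 41.7 / 0.1392 = 299.6 g/m^2/h

299.6 g/m^2/h


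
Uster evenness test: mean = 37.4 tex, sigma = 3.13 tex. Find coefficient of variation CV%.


Formula: CV% = (standard deviation / mean) * 100
Step 1: Ratio = 3.13 / 37.4 = 0.08369
Step 2: CV% = 0.08369 * 100 = 8.369% ≈ 8.4%

8.4%


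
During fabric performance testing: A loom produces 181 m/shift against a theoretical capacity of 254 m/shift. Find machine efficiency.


Formula: Efficiency% = (Actual output / Theoretical output) * 100
Efficiency% = (181 / 254) * 100
Efficiency% = 0.712598 * 100 = 71.2598% ≈ 71.3%

71.3%


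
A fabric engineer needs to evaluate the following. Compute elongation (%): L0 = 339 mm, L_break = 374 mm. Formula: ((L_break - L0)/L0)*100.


Formula: Elongation (%) = ((L_break - L0) / L0) * 100
Step 1: Extension = 374 - 339 = 35 mm
Step 2: Elongation = (35 / 339) * 100
Step 3: Elongation = 0.103245 * 100 = 10.3245% ≈ 10.3%

10.3%


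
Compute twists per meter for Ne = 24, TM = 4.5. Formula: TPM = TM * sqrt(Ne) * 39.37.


Formula: TPM = TM * sqrt(Ne) * 39.37
Step 1: sqrt(Ne) = sqrt(24) = 4.899
Step 2: TM * sqrt(Ne) = 4.5 * 4.899 = 22.0455
Step 3: TPM = 22.0455 * 39.37 = 868 twists/m

868 twists/m


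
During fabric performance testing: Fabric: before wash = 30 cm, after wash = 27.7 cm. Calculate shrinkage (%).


Formula: Shrinkage% = ((L_before - L_after) / L_before) * 100
Step 1: Shrinkage = 30 - 27.7 = 2.3 cm
Step 2: Shrinkage% = (2.3 / 30) * 100
Step 3: Shrinkage% = 0.076667 * 100 = 7.6667% ≈ 7.7%

7.7%


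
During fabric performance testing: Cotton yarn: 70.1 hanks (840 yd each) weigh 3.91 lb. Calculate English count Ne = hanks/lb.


Formula: Ne = hanks / mass_lb
Substituting: Ne = 70.1 / 3.91
Ne = 17.9

17.9 Ne


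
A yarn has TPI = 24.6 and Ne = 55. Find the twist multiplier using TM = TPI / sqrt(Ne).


Formula: TM = TPI / sqrt(Ne)
Step 1: sqrt(Ne) = sqrt(55) = 7.4162
Step 2: TM = 24.6 / 7.4162 = 3.32

3.32 TM


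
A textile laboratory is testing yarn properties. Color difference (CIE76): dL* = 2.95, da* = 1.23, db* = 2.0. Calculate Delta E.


Formula: Delta E = sqrt(dL*^2 + da*^2 + db*^2)
Step 1: dL*^2 = 2.95^2 = 8.7025
Step 2: da*^2 = 1.23^2 = 1.5129
Step 3: db*^2 = 2.0^2 = 4.0
Step 4: Sum = 8.7025 + 1.5129 + 4.0 = 14.2154
Step 5: Delta E = sqrt(14.2154) = 3.77

3.77 Delta E


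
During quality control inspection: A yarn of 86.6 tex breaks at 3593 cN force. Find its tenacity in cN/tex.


Formula: Tenacity = Breaking force / Linear density
Tenacity = 3593 cN / 86.6 tex
Tenacity = 41.49 cN/tex

41.49 cN/tex


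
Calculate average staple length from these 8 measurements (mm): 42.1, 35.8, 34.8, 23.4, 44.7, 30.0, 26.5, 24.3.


Formula: Mean = sum of lengths / count
Sum = 42.1 + 35.8 + 34.8 + 23.4 + 44.7 + 30.0 + 26.5 + 24.3
Sum = 261.6 mm
Mean = 261.6 / 8 = 32.70 mm

32.70 mm


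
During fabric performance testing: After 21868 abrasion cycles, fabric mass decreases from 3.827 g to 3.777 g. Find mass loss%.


Formula: Mass loss% = ((m_before - m_after) / m_before) * 100
Step 1: Mass loss = 3.827 - 3.777 = 0.05 g
Step 2: Ratio = 0.05 / 3.827 = 0.0130651
Step 3: Mass loss% = 0.0130651 * 100 = 1.30651% ≈ 1.31%

1.31%


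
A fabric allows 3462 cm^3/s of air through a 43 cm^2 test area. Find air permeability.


Formula: Air Permeability = Airflow / Test Area
AP = 3462 cm^3/s / 43 cm^2
AP = 80.5 cm^3/s/cm^2

80.5 cm^3/s/cm^2


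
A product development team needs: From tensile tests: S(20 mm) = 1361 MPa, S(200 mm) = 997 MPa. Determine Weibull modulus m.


Formula: m = ln(L1/L2) / ln(S2/S1)
Step 1: ln(L1/L2) = ln(20/200) = -2.30259
Step 2: S2/S1 = 997/1361 = 0.73255
Step 3: ln(S2/S1) = ln(0.73255) = -0.31122
Step 4: m = -2.30259 / -0.31122 = 7.40

7.40 (Weibull m)


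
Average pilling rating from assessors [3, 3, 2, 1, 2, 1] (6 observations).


Formula: Mean = sum / count
Sum = 3 + 3 + 2 + 1 + 2 + 1 = 12
Mean = 12 / 6 = 2.0

2.0


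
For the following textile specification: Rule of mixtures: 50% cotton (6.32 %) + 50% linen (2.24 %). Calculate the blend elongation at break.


Formula: Blend property = (fraction_A * property_A) + (fraction_B * property_B)
Step 1: Contribution A = 50/100 * 6.32 % = 3.16 %
Step 2: Contribution B = 50/100 * 2.24 % = 1.12 %
Step 3: Blend elongation at break = 3.16 + 1.12 = 4.28 %

4.28 %


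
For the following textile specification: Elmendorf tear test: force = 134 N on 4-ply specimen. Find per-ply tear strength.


Formula: Per-ply strength = Total force / Number of plies
Per-ply = 134 N / 4
Per-ply = 33.5 N

33.5 N


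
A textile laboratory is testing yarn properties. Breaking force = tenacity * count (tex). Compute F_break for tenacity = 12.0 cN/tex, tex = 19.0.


Formula: Breaking force = Tenacity * Linear density
F = 12.0 cN/tex * 19.0 tex
F = 228.00 cN

228.00 cN


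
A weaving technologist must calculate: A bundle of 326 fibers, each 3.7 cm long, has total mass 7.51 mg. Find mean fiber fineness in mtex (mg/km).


Formula: fineness (mtex) = mass (mg) / total length (km) = (mass_mg / total_length_m) * 1000
Step 1: Convert fiber length: 3.7 cm = 0.037 m
Step 2: Total fiber length = 326 * 0.037 = 12.062 m
Step 3: Linear density = 7.51 mg / 12.062 m = 0.6226 mg/m
Step 4: fineness = 0.6226 * 1000 = 622.6 mtex

622.6 mtex


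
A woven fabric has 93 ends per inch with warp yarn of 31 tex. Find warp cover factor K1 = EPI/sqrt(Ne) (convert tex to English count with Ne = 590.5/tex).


Formula: K1 = EPI / sqrt(Ne), with Ne = 590.5 / tex_warp
Step 1: Ne = 590.5 / 31 = 19.048
Step 2: sqrt(Ne) = sqrt(19.048) = 4.3644
Step 3: K1 = 93 / 4.3644 = 21.3

21.3


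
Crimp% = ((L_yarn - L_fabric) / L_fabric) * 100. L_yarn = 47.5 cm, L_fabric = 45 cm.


Formula: Crimp% = ((L_yarn - L_fabric) / L_fabric) * 100
Step 1: Extension = 47.5 - 45 = 2.5 cm
Step 2: Crimp% = (2.5 / 45) * 100
Step 3: Crimp% = 0.055556 * 100 = 5.5556% ≈ 5.6%

5.6%


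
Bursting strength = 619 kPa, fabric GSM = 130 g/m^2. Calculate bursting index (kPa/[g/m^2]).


Formula: Bursting Index = Bursting Strength / Fabric GSM
BI = 619 kPa / 130 g/m^2
BI = 4.762 kPa/(g/m^2)

4.762 kPa/(g/m^2)


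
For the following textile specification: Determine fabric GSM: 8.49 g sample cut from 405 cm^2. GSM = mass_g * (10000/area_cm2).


Formula: GSM = mass_g / area_m2
Step 1: Convert area: 405 cm^2 = 405 / 10000 = 0.0405 m^2
Step 2: GSM = 8.49 g / 0.0405 m^2 = 209.6 g/m^2

209.6 g/m^2


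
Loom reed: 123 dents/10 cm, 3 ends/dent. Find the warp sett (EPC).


Formula: EPC = (dents per 10 cm * ends per dent) / 10
Step 1: Total ends per 10 cm = 123 * 3 = 369
Step 2: EPC = 369 / 10 = 36.9 ends/cm

36.9 ends/cm


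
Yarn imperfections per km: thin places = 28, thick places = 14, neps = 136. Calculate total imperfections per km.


Formula: Total = thin places + thick places + neps
Total = 28 + 14 + 136
Total = 178 imperfections/km

178 imperfections/km


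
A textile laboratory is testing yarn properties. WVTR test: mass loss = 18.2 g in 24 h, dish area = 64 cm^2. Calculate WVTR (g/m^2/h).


Formula: WVTR = mass_loss / (area * time)
Step 1: Convert area: 64 cm^2 = 0.0064 m^2
Step 2: WVTR = 18.2 g / (0.0064 m^2 * 24 h)
Step 3: WVTR = 18.2 / 0.1536 = 118.5 g/m^2/h

118.5 g/m^2/h


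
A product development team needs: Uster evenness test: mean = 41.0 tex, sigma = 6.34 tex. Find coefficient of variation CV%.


Formula: CV% = (standard deviation / mean) * 100
Step 1: Ratio = 6.34 / 41.0 = 0.154634
Step 2: CV% = 0.154634 * 100 = 15.4634% ≈ 15.5%

15.5%


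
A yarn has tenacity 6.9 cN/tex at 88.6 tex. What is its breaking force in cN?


Formula: Breaking force = Tenacity * Linear density
F = 6.9 cN/tex * 88.6 tex
F = 611.34 cN

611.34 cN


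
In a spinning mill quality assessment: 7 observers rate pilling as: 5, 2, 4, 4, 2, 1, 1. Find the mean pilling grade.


Formula: Mean = sum / count
Sum = 5 + 2 + 4 + 4 + 2 + 1 + 1 = 19
Mean = 19 / 7 = 2.7

2.7


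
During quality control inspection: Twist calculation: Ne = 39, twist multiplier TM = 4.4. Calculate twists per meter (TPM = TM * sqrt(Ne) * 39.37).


Formula: TPM = TM * sqrt(Ne) * 39.37
Step 1: sqrt(Ne) = sqrt(39) = 6.245
Step 2: TM * sqrt(Ne) = 4.4 * 6.245 = 27.478
Step 3: TPM = 27.478 * 39.37 = 1082 twists/m

1082 twists/m


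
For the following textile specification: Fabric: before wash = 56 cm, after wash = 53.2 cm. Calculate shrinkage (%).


Formula: Shrinkage% = ((L_before - L_after) / L_before) * 100
Step 1: Shrinkage = 56 - 53.2 = 2.8 cm
Step 2: Shrinkage% = (2.8 / 56) * 100
Step 3: Shrinkage% = 0.05 * 100 = 5.0%

5.0%


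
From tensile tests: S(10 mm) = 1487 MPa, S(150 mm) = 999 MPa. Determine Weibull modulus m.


Formula: m = ln(L1/L2) / ln(S2/S1)
Step 1: ln(L1/L2) = ln(10/150) = -2.70805
Step 2: S2/S1 = 999/1487 = 0.67182
Step 3: ln(S2/S1) = ln(0.67182) = -0.39776
Step 4: m = -2.70805 / -0.39776 = 6.81

6.81 (Weibull m)


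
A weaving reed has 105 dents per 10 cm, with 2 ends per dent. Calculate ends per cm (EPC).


Formula: EPC = (dents per 10 cm * ends per dent) / 10
Step 1: Total ends per 10 cm = 105 * 2 = 210
Step 2: EPC = 210 / 10 = 21.0 ends/cm

21.0 ends/cm


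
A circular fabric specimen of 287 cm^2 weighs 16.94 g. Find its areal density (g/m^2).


Formula: GSM = mass_g / area_m2
Step 1: Convert area: 287 cm^2 = 287 / 10000 = 0.0287 m^2
Step 2: GSM = 16.94 g / 0.0287 m^2 = 590.2 g/m^2

590.2 g/m^2


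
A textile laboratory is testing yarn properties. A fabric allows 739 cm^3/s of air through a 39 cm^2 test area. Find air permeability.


Formula: Air Permeability = Airflow / Test Area
AP = 739 cm^3/s / 39 cm^2
AP = 18.9 cm^3/s/cm^2

18.9 cm^3/s/cm^2


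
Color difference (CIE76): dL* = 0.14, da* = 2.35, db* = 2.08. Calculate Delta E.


Formula: Delta E = sqrt(dL*^2 + da*^2 + db*^2)
Step 1: dL*^2 = 0.14^2 = 0.0196
Step 2: da*^2 = 2.35^2 = 5.5225
Step 3: db*^2 = 2.08^2 = 4.3264
Step 4: Sum = 0.0196 + 5.5225 + 4.3264 = 9.8685
Step 5: Delta E = sqrt(9.8685) = 3.14

3.14 Delta E


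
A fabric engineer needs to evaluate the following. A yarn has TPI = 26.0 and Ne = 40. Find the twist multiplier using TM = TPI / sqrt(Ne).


Formula: TM = TPI / sqrt(Ne)
Step 1: sqrt(Ne) = sqrt(40) = 6.3246
Step 2: TM = 26.0 / 6.3246 = 4.11

4.11 TM


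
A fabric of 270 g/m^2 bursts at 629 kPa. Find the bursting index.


Formula: Bursting Index = Bursting Strength / Fabric GSM
BI = 629 kPa / 270 g/m^2
BI = 2.330 kPa/(g/m^2)

2.330 kPa/(g/m^2)


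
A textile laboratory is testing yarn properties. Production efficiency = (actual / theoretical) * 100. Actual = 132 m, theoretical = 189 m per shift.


Formula: Efficiency% = (Actual output / Theoretical output) * 100
Efficiency% = (132 / 189) * 100
Efficiency% = 0.698413 * 100 = 69.8413% ≈ 69.8%

69.8%


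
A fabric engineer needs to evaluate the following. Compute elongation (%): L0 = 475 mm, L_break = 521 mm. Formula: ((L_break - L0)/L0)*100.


Formula: Elongation (%) = ((L_break - L0) / L0) * 100
Step 1: Extension = 521 - 475 = 46 mm
Step 2: Elongation = (46 / 475) * 100
Step 3: Elongation = 0.096842 * 100 = 9.6842% ≈ 9.7%

9.7%


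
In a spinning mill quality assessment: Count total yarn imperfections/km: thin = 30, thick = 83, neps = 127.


Formula: Total = thin places + thick places + neps
Total = 30 + 83 + 127
Total = 240 imperfections/km

240 imperfections/km


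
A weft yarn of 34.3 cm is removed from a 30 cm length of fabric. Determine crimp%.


Formula: Crimp% = ((L_yarn - L_fabric) / L_fabric) * 100
Step 1: Extension = 34.3 - 30 = 4.3 cm
Step 2: Crimp% = (4.3 / 30) * 100
Step 3: Crimp% = 0.143333 * 100 = 14.3333% ≈ 14.3%

14.3%


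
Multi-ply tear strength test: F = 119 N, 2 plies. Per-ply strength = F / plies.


Formula: Per-ply strength = Total force / Number of plies
Per-ply = 119 N / 2
Per-ply = 59.5 N

59.5 N


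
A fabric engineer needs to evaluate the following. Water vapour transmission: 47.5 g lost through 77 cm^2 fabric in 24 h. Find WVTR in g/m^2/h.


Formula: WVTR = mass_loss / (area * time)
Step 1: Convert area: 77 cm^2 = 0.0077 m^2
Step 2: WVTR = 47.5 g / (0.0077 m^2 * 24 h)
Step 3: WVTR = 47.5 / 0.1848 = 257.0 g/m^2/h

257.0 g/m^2/h


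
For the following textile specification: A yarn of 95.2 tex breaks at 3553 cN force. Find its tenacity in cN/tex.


Formula: Tenacity = Breaking force / Linear density
Tenacity = 3553 cN / 95.2 tex
Tenacity = 37.32 cN/tex

37.32 cN/tex


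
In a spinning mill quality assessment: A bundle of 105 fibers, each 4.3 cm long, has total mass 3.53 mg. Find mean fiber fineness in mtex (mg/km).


Formula: fineness (mtex) = mass (mg) / total length (km) = (mass_mg / total_length_m) * 1000
Step 1: Convert fiber length: 4.3 cm = 0.043 m
Step 2: Total fiber length = 105 * 0.043 = 4.515 m
Step 3: Linear density = 3.53 mg / 4.515 m = 0.7818 mg/m
Step 4: fineness = 0.7818 * 1000 = 781.8 mtex

781.8 mtex


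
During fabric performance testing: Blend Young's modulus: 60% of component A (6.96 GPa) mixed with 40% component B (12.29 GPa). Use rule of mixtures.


Formula: Blend property = (fraction_A * property_A) + (fraction_B * property_B)
Step 1: Contribution A = 60/100 * 6.96 GPa = 4.176 GPa
Step 2: Contribution B = 40/100 * 12.29 GPa = 4.916 GPa
Step 3: Blend Young's modulus = 4.176 + 4.916 = 9.092 GPa

9.092 GPa


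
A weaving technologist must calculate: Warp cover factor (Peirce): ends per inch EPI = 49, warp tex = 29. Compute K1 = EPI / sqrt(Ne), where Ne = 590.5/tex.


Formula: K1 = EPI / sqrt(Ne), with Ne = 590.5 / tex_warp
Step 1: Ne = 590.5 / 29 = 20.362
Step 2: sqrt(Ne) = sqrt(20.362) = 4.5124
Step 3: K1 = 49 / 4.5124 = 10.9

10.9


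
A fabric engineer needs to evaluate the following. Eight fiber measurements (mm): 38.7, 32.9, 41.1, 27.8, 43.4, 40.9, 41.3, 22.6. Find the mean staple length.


Formula: Mean = sum of lengths / count
Sum = 38.7 + 32.9 + 41.1 + 27.8 + 43.4 + 40.9 + 41.3 + 22.6
Sum = 288.7 mm
Mean = 288.7 / 8 = 36.09 mm

36.09 mm


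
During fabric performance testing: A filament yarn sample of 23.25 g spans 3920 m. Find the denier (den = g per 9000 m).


Formula: den = (mass_g / length_m) * 9000
Substituting: den = (23.25 / 3920) * 9000
Intermediate: 23.25 / 3920 = 0.00593112 g/m
den = 0.00593112 * 9000 = 53.4 denier

53.4 denier


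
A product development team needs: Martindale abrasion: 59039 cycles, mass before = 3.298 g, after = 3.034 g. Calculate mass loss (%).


Formula: Mass loss% = ((m_before - m_after) / m_before) * 100
Step 1: Mass loss = 3.298 - 3.034 = 0.264 g
Step 2: Ratio = 0.264 / 3.298 = 0.0800485
Step 3: Mass loss% = 0.0800485 * 100 = 8.00485% ≈ 8.00%

8.00%


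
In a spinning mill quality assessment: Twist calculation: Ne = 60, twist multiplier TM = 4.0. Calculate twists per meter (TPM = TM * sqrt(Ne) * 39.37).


Formula: TPM = TM * sqrt(Ne) * 39.37
Step 1: sqrt(Ne) = sqrt(60) = 7.746
Step 2: TM * sqrt(Ne) = 4.0 * 7.746 = 30.984
Step 3: TPM = 30.984 * 39.37 = 1220 twists/m

1220 twists/m


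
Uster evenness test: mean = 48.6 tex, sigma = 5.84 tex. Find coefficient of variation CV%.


Formula: CV% = (standard deviation / mean) * 100
Step 1: Ratio = 5.84 / 48.6 = 0.120165
Step 2: CV% = 0.120165 * 100 = 12.0165% ≈ 12.0%

12.0%


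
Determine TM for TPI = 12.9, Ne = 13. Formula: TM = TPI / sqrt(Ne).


Formula: TM = TPI / sqrt(Ne)
Step 1: sqrt(Ne) = sqrt(13) = 3.6056
Step 2: TM = 12.9 / 3.6056 = 3.58

3.58 TM


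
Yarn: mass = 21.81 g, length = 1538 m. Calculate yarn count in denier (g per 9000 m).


Formula: den = (mass_g / length_m) * 9000
Substituting: den = (21.81 / 1538) * 9000
Intermediate: 21.81 / 1538 = 0.01418075 g/m
den = 0.01418075 * 9000 = 127.6 denier

127.6 denier


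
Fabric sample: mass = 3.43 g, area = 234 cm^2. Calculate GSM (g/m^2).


Formula: GSM = mass_g / area_m2
Step 1: Convert area: 234 cm^2 = 234 / 10000 = 0.0234 m^2
Step 2: GSM = 3.43 g / 0.0234 m^2 = 146.6 g/m^2

146.6 g/m^2


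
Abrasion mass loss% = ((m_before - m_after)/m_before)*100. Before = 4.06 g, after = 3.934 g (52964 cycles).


Formula: Mass loss% = ((m_before - m_after) / m_before) * 100
Step 1: Mass loss = 4.06 - 3.934 = 0.126 g
Step 2: Ratio = 0.126 / 4.06 = 0.0310345
Step 3: Mass loss% = 0.0310345 * 100 = 3.10345% ≈ 3.10%

3.10%


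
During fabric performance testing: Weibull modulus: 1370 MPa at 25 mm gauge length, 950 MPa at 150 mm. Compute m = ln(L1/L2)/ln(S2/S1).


Formula: m = ln(L1/L2) / ln(S2/S1)
Step 1: ln(L1/L2) = ln(25/150) = -1.79176
Step 2: S2/S1 = 950/1370 = 0.69343
Step 3: ln(S2/S1) = ln(0.69343) = -0.36610
Step 4: m = -1.79176 / -0.36610 = 4.89

4.89 (Weibull m)


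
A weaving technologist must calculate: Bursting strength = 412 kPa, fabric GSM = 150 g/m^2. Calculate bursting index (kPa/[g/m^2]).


Formula: Bursting Index = Bursting Strength / Fabric GSM
BI = 412 kPa / 150 g/m^2
BI = 2.747 kPa/(g/m^2)

2.747 kPa/(g/m^2)


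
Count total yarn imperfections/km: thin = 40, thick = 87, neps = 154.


Formula: Total = thin places + thick places + neps
Total = 40 + 87 + 154
Total = 281 imperfections/km

281 imperfections/km


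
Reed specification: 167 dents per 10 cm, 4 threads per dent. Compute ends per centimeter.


Formula: EPC = (dents per 10 cm * ends per dent) / 10
Step 1: Total ends per 10 cm = 167 * 4 = 668
Step 2: EPC = 668 / 10 = 66.8 ends/cm

66.8 ends/cm


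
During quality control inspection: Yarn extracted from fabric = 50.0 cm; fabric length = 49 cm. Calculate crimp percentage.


Formula: Crimp% = ((L_yarn - L_fabric) / L_fabric) * 100
Step 1: Extension = 50.0 - 49 = 1.0 cm
Step 2: Crimp% = (1.0 / 49) * 100
Step 3: Crimp% = 0.020408 * 100 = 2.0408% ≈ 2.0%

2.0%


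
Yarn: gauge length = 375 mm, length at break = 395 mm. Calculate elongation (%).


Formula: Elongation (%) = ((L_break - L0) / L0) * 100
Step 1: Extension = 395 - 375 = 20 mm
Step 2: Elongation = (20 / 375) * 100
Step 3: Elongation = 0.053333 * 100 = 5.3333% ≈ 5.3%

5.3%


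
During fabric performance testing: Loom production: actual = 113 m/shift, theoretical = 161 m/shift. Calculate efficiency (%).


Formula: Efficiency% = (Actual output / Theoretical output) * 100
Efficiency% = (113 / 161) * 100
Efficiency% = 0.701863 * 100 = 70.1863% ≈ 70.2%

70.2%


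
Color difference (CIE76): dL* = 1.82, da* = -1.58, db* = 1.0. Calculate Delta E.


Formula: Delta E = sqrt(dL*^2 + da*^2 + db*^2)
Step 1: dL*^2 = 1.82^2 = 3.3124
Step 2: da*^2 = (-1.58)^2 = 2.4964
Step 3: db*^2 = 1.0^2 = 1.0
Step 4: Sum = 3.3124 + 2.4964 + 1.0 = 6.8088
Step 5: Delta E = sqrt(6.8088) = 2.61

2.61 Delta E


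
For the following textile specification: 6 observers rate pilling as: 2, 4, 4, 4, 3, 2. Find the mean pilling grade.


Formula: Mean = sum / count
Sum = 2 + 4 + 4 + 4 + 3 + 2 = 19
Mean = 19 / 6 = 3.2

3.2


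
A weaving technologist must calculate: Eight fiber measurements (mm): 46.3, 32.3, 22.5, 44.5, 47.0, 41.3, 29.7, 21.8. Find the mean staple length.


Formula: Mean = sum of lengths / count
Sum = 46.3 + 32.3 + 22.5 + 44.5 + 47.0 + 41.3 + 29.7 + 21.8
Sum = 285.4 mm
Mean = 285.4 / 8 = 35.68 mm

35.68 mm


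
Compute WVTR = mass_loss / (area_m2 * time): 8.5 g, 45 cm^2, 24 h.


Formula: WVTR = mass_loss / (area * time)
Step 1: Convert area: 45 cm^2 = 0.0045 m^2
Step 2: WVTR = 8.5 g / (0.0045 m^2 * 24 h)
Step 3: WVTR = 8.5 / 0.108 = 78.7 g/m^2/h

78.7 g/m^2/h


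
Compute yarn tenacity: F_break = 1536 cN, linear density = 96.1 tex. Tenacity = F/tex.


Formula: Tenacity = Breaking force / Linear density
Tenacity = 1536 cN / 96.1 tex
Tenacity = 15.98 cN/tex

15.98 cN/tex


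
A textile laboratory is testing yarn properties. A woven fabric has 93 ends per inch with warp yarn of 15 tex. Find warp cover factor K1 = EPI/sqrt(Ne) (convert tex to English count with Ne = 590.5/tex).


Formula: K1 = EPI / sqrt(Ne), with Ne = 590.5 / tex_warp
Step 1: Ne = 590.5 / 15 = 39.367
Step 2: sqrt(Ne) = sqrt(39.367) = 6.2743
Step 3: K1 = 93 / 6.2743 = 14.8

14.8


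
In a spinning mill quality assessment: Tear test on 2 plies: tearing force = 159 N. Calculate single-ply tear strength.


Formula: Per-ply strength = Total force / Number of plies
Per-ply = 159 N / 2
Per-ply = 79.5 N

79.5 N


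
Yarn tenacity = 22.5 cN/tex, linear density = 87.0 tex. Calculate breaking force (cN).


Formula: Breaking force = Tenacity * Linear density
F = 22.5 cN/tex * 87.0 tex
F = 1957.50 cN

1957.50 cN


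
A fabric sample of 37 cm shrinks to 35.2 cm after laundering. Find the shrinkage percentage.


Formula: Shrinkage% = ((L_before - L_after) / L_before) * 100
Step 1: Shrinkage = 37 - 35.2 = 1.8 cm
Step 2: Shrinkage% = (1.8 / 37) * 100
Step 3: Shrinkage% = 0.048649 * 100 = 4.8649% ≈ 4.9%

4.9%


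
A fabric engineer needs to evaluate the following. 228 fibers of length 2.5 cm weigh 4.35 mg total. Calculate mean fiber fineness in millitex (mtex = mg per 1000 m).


Formula: fineness (mtex) = mass (mg) / total length (km) = (mass_mg / total_length_m) * 1000
Step 1: Convert fiber length: 2.5 cm = 0.025 m
Step 2: Total fiber length = 228 * 0.025 = 5.7 m
Step 3: Linear density = 4.35 mg / 5.7 m = 0.7632 mg/m
Step 4: fineness = 0.7632 * 1000 = 763.2 mtex

763.2 mtex


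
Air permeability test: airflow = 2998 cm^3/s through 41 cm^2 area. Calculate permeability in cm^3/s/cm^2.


Formula: Air Permeability = Airflow / Test Area
AP = 2998 cm^3/s / 41 cm^2
AP = 73.1 cm^3/s/cm^2

73.1 cm^3/s/cm^2


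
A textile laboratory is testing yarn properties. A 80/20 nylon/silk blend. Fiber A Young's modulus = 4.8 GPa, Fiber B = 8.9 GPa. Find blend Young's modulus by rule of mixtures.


Formula: Blend property = (fraction_A * property_A) + (fraction_B * property_B)
Step 1: Contribution A = 80/100 * 4.8 GPa = 3.84 GPa
Step 2: Contribution B = 20/100 * 8.9 GPa = 1.78 GPa
Step 3: Blend Young's modulus = 3.84 + 1.78 = 5.62 GPa

5.62 GPa


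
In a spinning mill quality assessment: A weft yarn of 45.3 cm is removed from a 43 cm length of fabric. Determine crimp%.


Formula: Crimp% = ((L_yarn - L_fabric) / L_fabric) * 100
Step 1: Extension = 45.3 - 43 = 2.3 cm
Step 2: Crimp% = (2.3 / 43) * 100
Step 3: Crimp% = 0.053488 * 100 = 5.3488% ≈ 5.3%

5.3%


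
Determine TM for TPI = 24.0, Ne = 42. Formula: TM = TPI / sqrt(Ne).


Formula: TM = TPI / sqrt(Ne)
Step 1: sqrt(Ne) = sqrt(42) = 6.4807
Step 2: TM = 24.0 / 6.4807 = 3.70

3.70 TM


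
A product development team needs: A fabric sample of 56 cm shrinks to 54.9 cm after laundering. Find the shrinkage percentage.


Formula: Shrinkage% = ((L_before - L_after) / L_before) * 100
Step 1: Shrinkage = 56 - 54.9 = 1.1 cm
Step 2: Shrinkage% = (1.1 / 56) * 100
Step 3: Shrinkage% = 0.019643 * 100 = 1.9643% ≈ 2.0%

2.0%


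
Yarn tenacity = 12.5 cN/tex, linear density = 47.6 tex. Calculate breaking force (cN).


Formula: Breaking force = Tenacity * Linear density
F = 12.5 cN/tex * 47.6 tex
F = 595.00 cN

595.00 cN


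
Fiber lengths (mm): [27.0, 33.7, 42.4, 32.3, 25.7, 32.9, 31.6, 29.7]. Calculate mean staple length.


Formula: Mean = sum of lengths / count
Sum = 27.0 + 33.7 + 42.4 + 32.3 + 25.7 + 32.9 + 31.6 + 29.7
Sum = 255.3 mm
Mean = 255.3 / 8 = 31.91 mm

31.91 mm


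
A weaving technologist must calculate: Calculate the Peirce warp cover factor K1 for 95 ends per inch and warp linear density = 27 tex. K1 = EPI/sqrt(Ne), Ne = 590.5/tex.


Formula: K1 = EPI / sqrt(Ne), with Ne = 590.5 / tex_warp
Step 1: Ne = 590.5 / 27 = 21.87
Step 2: sqrt(Ne) = sqrt(21.87) = 4.6765
Step 3: K1 = 95 / 4.6765 = 20.3

20.3


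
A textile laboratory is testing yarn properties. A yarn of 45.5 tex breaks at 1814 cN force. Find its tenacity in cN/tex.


Formula: Tenacity = Breaking force / Linear density
Tenacity = 1814 cN / 45.5 tex
Tenacity = 39.87 cN/tex

39.87 cN/tex


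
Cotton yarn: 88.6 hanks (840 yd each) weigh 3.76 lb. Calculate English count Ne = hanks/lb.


Formula: Ne = hanks / mass_lb
Substituting: Ne = 88.6 / 3.76
Ne = 23.6

23.6 Ne


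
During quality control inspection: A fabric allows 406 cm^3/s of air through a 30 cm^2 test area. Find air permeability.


Formula: Air Permeability = Airflow / Test Area
AP = 406 cm^3/s / 30 cm^2
AP = 13.5 cm^3/s/cm^2

13.5 cm^3/s/cm^2


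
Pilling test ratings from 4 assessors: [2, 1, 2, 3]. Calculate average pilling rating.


Formula: Mean = sum / count
Sum = 2 + 1 + 2 + 3 = 8
Mean = 8 / 4 = 2.0

2.0


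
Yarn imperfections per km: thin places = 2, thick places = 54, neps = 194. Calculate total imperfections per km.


Formula: Total = thin places + thick places + neps
Total = 2 + 54 + 194
Total = 250 imperfections/km

250 imperfections/km
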